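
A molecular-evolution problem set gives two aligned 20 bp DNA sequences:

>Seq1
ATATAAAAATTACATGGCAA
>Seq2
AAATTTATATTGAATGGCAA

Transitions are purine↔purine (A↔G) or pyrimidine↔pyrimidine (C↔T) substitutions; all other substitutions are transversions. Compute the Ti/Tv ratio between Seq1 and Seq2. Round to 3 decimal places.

0.200

The sequences differ at positions 2 (T/A, transversion), 5 (A/T, transversion), 6 (A/T, transversion), 8 (A/T, transversion), 12 (A/G, transition), 13 (C/A, transversion).
Of the 6 differences, 1 transition and 5 transversions, so Ti/Tv = 1/5 = 0.200.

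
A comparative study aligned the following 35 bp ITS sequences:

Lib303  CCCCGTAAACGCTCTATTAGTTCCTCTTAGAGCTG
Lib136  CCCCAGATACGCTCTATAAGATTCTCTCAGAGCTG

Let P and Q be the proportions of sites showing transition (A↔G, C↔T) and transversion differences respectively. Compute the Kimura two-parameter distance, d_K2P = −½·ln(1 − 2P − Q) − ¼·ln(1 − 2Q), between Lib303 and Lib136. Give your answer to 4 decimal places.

0.2331

The sequences differ at positions 5 (G/A, transition), 6 (T/G, transversion), 8 (A/T, transversion), 18 (T/A, transversion), 21 (T/A, transversion), 23 (C/T, transition), 28 (T/C, transition).
Of the 7 differences, 3 transitions and 4 transversions over 35 sites: P = 3/35 = 0.085714, Q = 4/35 = 0.114286.
d = −0.5·ln(0.714286) − 0.25·ln(0.771428) = −0.5·(-0.336472) − 0.25·(-0.259512) = 0.2331.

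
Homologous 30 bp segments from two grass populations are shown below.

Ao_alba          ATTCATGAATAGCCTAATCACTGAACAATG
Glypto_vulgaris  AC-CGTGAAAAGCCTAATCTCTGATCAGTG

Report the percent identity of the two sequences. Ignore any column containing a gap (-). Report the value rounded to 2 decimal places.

79.31%

Excluding the 1 gap column leaves 29 comparable sites.
Mismatches occur at site 2 (T↔C), site 5 (A↔G), site 10 (T↔A), site 20 (A↔T), site 25 (A↔T), site 28 (A↔G).
23 of the 29 comparable sites match, so the percent identity is 23/29 × 100 = 79.31%.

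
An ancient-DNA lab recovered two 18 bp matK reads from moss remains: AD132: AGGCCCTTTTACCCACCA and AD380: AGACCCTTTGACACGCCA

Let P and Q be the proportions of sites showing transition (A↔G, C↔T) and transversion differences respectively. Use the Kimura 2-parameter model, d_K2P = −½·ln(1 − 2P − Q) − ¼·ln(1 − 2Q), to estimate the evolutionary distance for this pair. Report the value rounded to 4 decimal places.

The sequences differ at positions 3 (G/A, transition), 10 (T/G, transversion), 13 (C/A, transversion), 15 (A/G, transition).
Of the 4 differences, 2 transitions and 2 transversions over 18 sites: P = 2/18 = 0.111111, Q = 2/18 = 0.111111.
d = −0.5·ln(0.666667) − 0.25·ln(0.777778) = −0.5·(-0.405465) − 0.25·(-0.251314) = 0.2656.

0.2656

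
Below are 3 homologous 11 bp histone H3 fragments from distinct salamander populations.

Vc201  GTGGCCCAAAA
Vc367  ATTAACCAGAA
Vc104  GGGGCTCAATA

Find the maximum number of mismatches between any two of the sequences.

8

Pairwise Hamming distances:
  Vc201 vs Vc367: 5
  Vc201 vs Vc104: 3
  Vc367 vs Vc104: 8
The largest is 8, between Vc367 and Vc104.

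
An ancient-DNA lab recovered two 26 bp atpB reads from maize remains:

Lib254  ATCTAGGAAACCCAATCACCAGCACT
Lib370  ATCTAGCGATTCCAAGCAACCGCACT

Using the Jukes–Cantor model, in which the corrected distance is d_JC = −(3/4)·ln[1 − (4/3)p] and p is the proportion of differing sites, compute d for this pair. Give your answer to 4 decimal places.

0.3335

Mismatches occur at site 7 (G↔C), site 8 (A↔G), site 10 (A↔T), site 11 (C↔T), site 16 (T↔G), site 19 (C↔A), site 21 (A↔C).
p = 7/26 = 0.269231.
d = −0.75 · ln(1 − (4/3)·0.269231) = −0.75 · ln(0.641025) = −0.75 · (-0.444687) = 0.3335.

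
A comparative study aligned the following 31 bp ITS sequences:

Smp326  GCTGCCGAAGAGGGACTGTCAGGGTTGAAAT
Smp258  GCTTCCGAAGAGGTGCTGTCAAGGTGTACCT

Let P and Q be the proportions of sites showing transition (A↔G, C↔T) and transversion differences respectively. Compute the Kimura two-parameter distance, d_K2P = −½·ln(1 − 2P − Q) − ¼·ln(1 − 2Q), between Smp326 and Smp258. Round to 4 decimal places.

Mismatches occur at site 4 (G→T, transversion), site 14 (G→T, transversion), site 15 (A→G, transition), site 22 (G→A, transition), site 26 (T→G, transversion), site 27 (G→T, transversion), site 29 (A→C, transversion), site 30 (A→C, transversion).
Of the 8 differences, 2 transitions and 6 transversions over 31 sites: P = 2/31 = 0.064516, Q = 6/31 = 0.193548.
d = −0.5·ln(0.677420) − 0.25·ln(0.612904) = −0.5·(-0.389464) − 0.25·(-0.489547) = 0.3171.

0.3171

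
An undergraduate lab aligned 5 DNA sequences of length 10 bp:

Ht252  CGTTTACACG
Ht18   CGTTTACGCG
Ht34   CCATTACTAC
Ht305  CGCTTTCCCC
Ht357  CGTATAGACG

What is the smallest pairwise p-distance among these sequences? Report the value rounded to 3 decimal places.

Pairwise Hamming distances:
  Ht252 vs Ht18: 1
  Ht252 vs Ht34: 5
  Ht252 vs Ht305: 4
  Ht252 vs Ht357: 2
  Ht18 vs Ht34: 5
  Ht18 vs Ht305: 4
  Ht18 vs Ht357: 3
  Ht34 vs Ht305: 5
  Ht34 vs Ht357: 7
  Ht305 vs Ht357: 6
The smallest is 1 mismatch, between Ht252 and Ht18; p = 1/10 = 0.100.

0.100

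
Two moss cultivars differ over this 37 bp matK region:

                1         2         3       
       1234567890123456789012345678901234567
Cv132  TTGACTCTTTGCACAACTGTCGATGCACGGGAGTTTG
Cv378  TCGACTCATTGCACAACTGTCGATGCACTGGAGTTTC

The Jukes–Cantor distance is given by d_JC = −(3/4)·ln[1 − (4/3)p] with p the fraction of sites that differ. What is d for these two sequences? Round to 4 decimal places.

The sequences differ at positions 2 (T/C), 8 (T/A), 29 (G/T), 37 (G/C).
p = 4/37 = 0.108108.
d = −0.75 · ln(1 − (4/3)·0.108108) = −0.75 · ln(0.855856) = −0.75 · (-0.155653) = 0.1167.

0.1167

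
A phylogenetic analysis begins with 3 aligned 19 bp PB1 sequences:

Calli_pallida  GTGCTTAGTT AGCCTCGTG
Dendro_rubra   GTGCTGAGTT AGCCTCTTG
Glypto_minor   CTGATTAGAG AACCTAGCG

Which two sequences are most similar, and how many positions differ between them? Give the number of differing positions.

2

Pairwise Hamming distances:
  Calli_pallida vs Dendro_rubra: 2
  Calli_pallida vs Glypto_minor: 7
  Dendro_rubra vs Glypto_minor: 9
The smallest is 2, between Calli_pallida and Dendro_rubra.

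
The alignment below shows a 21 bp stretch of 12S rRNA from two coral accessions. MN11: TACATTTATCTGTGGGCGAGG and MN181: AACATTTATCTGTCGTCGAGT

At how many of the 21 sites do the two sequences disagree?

4

Differing sites — 1:T/A; 14:G/C; 16:G/T; 21:G/T.
That gives 4 mismatches out of 21 aligned sites, so the Hamming distance is 4.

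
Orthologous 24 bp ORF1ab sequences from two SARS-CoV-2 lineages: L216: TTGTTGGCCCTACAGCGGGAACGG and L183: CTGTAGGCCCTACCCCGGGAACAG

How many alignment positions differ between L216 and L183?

Differing sites — 1:T/C; 5:T/A; 14:A/C; 15:G/C; 23:G/A.
That gives 5 mismatches out of 24 aligned sites, so the Hamming distance is 5.

5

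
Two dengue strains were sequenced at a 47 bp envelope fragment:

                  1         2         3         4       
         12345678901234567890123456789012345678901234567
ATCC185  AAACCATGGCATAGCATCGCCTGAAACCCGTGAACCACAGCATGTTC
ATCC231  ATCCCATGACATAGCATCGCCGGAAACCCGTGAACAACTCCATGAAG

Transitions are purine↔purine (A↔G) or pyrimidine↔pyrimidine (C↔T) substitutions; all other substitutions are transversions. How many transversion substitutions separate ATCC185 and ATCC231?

9

The sequences differ at positions 2 (A/T, transversion), 3 (A/C, transversion), 9 (G/A, transition), 22 (T/G, transversion), 36 (C/A, transversion), 39 (A/T, transversion), 40 (G/C, transversion), 45 (T/A, transversion), 46 (T/A, transversion), 47 (C/G, transversion).
Of the 10 differences, 1 transition and 9 transversions, so the answer is 9.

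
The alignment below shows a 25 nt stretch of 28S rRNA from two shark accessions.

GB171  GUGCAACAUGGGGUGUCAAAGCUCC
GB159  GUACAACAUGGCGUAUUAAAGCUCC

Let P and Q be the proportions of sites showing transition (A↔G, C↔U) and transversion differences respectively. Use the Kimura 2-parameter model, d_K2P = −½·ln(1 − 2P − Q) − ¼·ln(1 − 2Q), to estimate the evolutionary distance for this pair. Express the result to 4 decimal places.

Differing sites — 3:G/A (Ti); 12:G/C (Tv); 15:G/A (Ti); 17:C/U (Ti).
Of the 4 differences, 3 transitions and 1 transversion over 25 sites: P = 3/25 = 0.120000, Q = 1/25 = 0.040000.
d = −0.5·ln(0.720000) − 0.25·ln(0.920000) = −0.5·(-0.328504) − 0.25·(-0.083382) = 0.1851.

0.1851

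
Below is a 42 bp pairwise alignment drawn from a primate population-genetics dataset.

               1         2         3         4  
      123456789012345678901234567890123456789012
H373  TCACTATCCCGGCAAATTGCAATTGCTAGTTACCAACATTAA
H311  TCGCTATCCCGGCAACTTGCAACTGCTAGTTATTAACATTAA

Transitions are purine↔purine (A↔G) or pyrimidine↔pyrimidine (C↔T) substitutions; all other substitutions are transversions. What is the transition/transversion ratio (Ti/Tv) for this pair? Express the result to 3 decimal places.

4.000

Mismatches occur at site 3 (A/G, transition), site 16 (A/C, transversion), site 23 (T/C, transition), site 33 (C/T, transition), site 34 (C/T, transition).
Of the 5 differences, 4 transitions and 1 transversion, so Ti/Tv = 4/1 = 4.000.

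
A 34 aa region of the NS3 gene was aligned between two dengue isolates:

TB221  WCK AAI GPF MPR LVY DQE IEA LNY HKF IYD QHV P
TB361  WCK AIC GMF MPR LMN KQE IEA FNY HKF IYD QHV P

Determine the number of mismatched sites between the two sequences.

7

The sequences differ at positions 5 (A/I), 6 (I/C), 8 (P/M), 14 (V/M), 15 (Y/N), 16 (D/K), 22 (L/F).
That gives 7 mismatches out of 34 aligned sites, so the Hamming distance is 7.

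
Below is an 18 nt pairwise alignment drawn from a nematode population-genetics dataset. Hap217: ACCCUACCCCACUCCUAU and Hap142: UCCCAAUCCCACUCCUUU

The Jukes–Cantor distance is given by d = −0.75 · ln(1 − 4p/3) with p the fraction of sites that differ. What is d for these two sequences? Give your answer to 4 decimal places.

0.2635

Mismatches occur at site 1 (A/U), site 5 (U/A), site 7 (C/U), site 17 (A/U).
p = 4/18 = 0.222222.
d = −0.75 · ln(1 − (4/3)·0.222222) = −0.75 · ln(0.703704) = −0.75 · (-0.351397) = 0.2635.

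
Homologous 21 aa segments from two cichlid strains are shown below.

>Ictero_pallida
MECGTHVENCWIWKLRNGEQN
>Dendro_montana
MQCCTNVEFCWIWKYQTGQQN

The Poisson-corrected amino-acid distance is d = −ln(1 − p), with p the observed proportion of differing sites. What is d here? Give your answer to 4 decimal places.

Mismatches occur at site 2 (E→Q), site 4 (G→C), site 6 (H→N), site 9 (N→F), site 15 (L→Y), site 16 (R→Q), site 17 (N→T), site 19 (E→Q).
p = 8/21 = 0.380952.
d = −ln(1 − 0.380952) = −ln(0.619048) = 0.4796.

0.4796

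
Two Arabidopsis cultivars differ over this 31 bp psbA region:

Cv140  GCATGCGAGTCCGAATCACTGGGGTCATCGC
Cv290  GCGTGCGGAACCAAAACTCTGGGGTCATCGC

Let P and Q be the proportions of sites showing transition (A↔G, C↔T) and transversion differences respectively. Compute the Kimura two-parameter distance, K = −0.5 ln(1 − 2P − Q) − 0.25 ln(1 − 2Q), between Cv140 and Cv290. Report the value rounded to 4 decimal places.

The sequences differ at positions 3 (A/G, transition), 8 (A/G, transition), 9 (G/A, transition), 10 (T/A, transversion), 13 (G/A, transition), 16 (T/A, transversion), 18 (A/T, transversion).
Of the 7 differences, 4 transitions and 3 transversions over 31 sites: P = 4/31 = 0.129032, Q = 3/31 = 0.096774.
d = −0.5·ln(0.645162) − 0.25·ln(0.806452) = −0.5·(-0.438254) − 0.25·(-0.215111) = 0.2729.

0.2729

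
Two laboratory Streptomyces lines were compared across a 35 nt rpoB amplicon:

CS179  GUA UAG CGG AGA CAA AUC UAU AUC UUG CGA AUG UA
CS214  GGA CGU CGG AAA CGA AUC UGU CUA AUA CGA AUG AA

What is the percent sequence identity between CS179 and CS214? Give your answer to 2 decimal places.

Differing sites — 2:U/G; 4:U/C; 5:A/G; 6:G/U; 11:G/A; 14:A/G; 20:A/G; 22:A/C; 24:C/A; 25:U/A; 27:G/A; 34:U/A.
23 of the 35 sites match, so the percent identity is 23/35 × 100 = 65.71%.

65.71%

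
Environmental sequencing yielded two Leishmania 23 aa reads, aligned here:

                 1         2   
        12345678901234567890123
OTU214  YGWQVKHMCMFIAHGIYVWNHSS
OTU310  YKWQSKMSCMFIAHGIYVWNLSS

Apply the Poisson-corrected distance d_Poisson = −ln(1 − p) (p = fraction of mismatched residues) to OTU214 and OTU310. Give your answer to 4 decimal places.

Differing sites — 2:G/K; 5:V/S; 7:H/M; 8:M/S; 21:H/L.
p = 5/23 = 0.217391.
d = −ln(1 − 0.217391) = −ln(0.782609) = 0.2451.

0.2451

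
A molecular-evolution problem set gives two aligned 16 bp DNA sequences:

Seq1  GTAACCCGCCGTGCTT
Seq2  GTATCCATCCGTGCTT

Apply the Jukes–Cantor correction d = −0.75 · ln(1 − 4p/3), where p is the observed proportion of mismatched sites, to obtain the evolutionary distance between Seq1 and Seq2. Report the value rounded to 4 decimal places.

The sequences differ at positions 4 (A/T), 7 (C/A), 8 (G/T).
p = 3/16 = 0.187500.
d = −0.75 · ln(1 − (4/3)·0.187500) = −0.75 · ln(0.750000) = −0.75 · (-0.287682) = 0.2158.

0.2158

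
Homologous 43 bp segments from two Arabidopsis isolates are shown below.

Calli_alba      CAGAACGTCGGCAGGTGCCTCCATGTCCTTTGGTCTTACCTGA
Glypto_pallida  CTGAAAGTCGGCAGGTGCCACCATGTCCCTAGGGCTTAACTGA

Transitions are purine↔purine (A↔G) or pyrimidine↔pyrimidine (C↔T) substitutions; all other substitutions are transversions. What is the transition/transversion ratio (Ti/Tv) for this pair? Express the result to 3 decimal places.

Differing sites — 2:A/T (Tv); 6:C/A (Tv); 20:T/A (Tv); 29:T/C (Ti); 31:T/A (Tv); 34:T/G (Tv); 39:C/A (Tv).
Of the 7 differences, 1 transition and 6 transversions, so Ti/Tv = 1/6 = 0.167.

0.167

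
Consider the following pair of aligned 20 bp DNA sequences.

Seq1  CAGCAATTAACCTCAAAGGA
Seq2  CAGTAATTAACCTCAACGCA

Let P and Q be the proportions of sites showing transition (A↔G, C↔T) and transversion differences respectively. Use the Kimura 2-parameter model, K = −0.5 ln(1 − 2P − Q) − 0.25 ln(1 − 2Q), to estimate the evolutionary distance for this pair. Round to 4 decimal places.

0.1674

Differing sites — 4:C/T (Ti); 17:A/C (Tv); 19:G/C (Tv).
Of the 3 differences, 1 transition and 2 transversions over 20 sites: P = 1/20 = 0.050000, Q = 2/20 = 0.100000.
d = −0.5·ln(0.800000) − 0.25·ln(0.800000) = −0.5·(-0.223144) − 0.25·(-0.223144) = 0.1674.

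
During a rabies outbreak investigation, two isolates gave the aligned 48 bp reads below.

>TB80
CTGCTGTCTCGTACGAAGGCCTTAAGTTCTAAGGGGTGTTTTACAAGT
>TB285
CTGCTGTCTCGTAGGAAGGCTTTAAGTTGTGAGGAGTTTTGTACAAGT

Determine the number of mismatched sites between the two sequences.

7

Mismatches occur at site 14 (C→G), site 21 (C→T), site 29 (C→G), site 31 (A→G), site 35 (G→A), site 38 (G→T), site 41 (T→G).
That gives 7 mismatches out of 48 aligned sites, so the Hamming distance is 7.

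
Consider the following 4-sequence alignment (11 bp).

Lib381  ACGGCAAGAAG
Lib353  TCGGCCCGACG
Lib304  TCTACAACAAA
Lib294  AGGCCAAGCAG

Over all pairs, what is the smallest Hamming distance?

3

Pairwise Hamming distances:
  Lib381 vs Lib353: 4
  Lib381 vs Lib304: 5
  Lib381 vs Lib294: 3
  Lib353 vs Lib304: 7
  Lib353 vs Lib294: 7
  Lib304 vs Lib294: 7
The smallest is 3, between Lib381 and Lib294.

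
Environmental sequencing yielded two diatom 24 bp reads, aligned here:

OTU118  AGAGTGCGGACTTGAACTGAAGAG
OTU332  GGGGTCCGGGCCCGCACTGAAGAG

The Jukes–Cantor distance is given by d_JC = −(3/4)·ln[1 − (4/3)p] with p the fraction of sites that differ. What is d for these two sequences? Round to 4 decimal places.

The sequences differ at positions 1 (A/G), 3 (A/G), 6 (G/C), 10 (A/G), 12 (T/C), 13 (T/C), 15 (A/C).
p = 7/24 = 0.291667.
d = −0.75 · ln(1 − (4/3)·0.291667) = −0.75 · ln(0.611111) = −0.75 · (-0.492477) = 0.3694.

0.3694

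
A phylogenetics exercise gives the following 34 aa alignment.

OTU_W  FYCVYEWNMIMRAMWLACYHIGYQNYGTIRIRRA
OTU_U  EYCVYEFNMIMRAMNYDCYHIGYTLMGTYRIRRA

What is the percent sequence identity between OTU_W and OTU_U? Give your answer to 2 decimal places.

73.53%

The sequences differ at positions 1 (F/E), 7 (W/F), 15 (W/N), 16 (L/Y), 17 (A/D), 24 (Q/T), 25 (N/L), 26 (Y/M), 29 (I/Y).
25 of the 34 sites match, so the percent identity is 25/34 × 100 = 73.53%.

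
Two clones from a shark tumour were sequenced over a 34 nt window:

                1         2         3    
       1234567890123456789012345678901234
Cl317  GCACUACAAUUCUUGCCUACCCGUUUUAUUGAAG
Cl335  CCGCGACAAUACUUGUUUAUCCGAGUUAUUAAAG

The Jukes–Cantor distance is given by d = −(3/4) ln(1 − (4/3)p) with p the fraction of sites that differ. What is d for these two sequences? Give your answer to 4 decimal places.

Differing sites — 1:G/C; 3:A/G; 5:U/G; 11:U/A; 16:C/U; 17:C/U; 20:C/U; 24:U/A; 25:U/G; 31:G/A.
p = 10/34 = 0.294118.
d = −0.75 · ln(1 − (4/3)·0.294118) = −0.75 · ln(0.607843) = −0.75 · (-0.497839) = 0.3734.

0.3734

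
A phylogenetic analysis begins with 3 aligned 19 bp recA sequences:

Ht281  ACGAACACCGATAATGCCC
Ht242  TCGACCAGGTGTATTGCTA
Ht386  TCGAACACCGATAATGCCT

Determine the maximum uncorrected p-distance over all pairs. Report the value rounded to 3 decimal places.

0.474

Pairwise Hamming distances:
  Ht281 vs Ht242: 9
  Ht281 vs Ht386: 2
  Ht242 vs Ht386: 8
The largest is 9 mismatches, between Ht281 and Ht242; p = 9/19 = 0.474.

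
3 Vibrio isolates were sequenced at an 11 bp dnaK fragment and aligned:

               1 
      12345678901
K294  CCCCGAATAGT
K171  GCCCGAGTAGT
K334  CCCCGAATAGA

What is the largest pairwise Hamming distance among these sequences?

3

Pairwise Hamming distances:
  K294 vs K171: 2
  K294 vs K334: 1
  K171 vs K334: 3
The largest is 3, between K171 and K334.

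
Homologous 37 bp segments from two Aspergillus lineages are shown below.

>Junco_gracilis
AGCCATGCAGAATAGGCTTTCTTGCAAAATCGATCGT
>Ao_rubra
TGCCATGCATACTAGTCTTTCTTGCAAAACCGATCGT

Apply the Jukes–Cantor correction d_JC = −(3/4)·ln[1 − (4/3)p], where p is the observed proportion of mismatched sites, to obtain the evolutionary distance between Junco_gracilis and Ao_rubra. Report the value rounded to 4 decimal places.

The sequences differ at positions 1 (A/T), 10 (G/T), 12 (A/C), 16 (G/T), 30 (T/C).
p = 5/37 = 0.135135.
d = −0.75 · ln(1 − (4/3)·0.135135) = −0.75 · ln(0.819820) = −0.75 · (-0.198670) = 0.1490.

0.1490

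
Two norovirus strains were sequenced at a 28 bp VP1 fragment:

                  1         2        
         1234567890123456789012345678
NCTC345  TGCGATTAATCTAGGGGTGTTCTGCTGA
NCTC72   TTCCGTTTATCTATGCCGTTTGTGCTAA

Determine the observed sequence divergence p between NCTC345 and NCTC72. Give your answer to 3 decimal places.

0.393

Differing sites — 2:G/T; 4:G/C; 5:A/G; 8:A/T; 14:G/T; 16:G/C; 17:G/C; 18:T/G; 19:G/T; 22:C/G; 27:G/A.
There are 11 differences over 28 sites, so p = 11/28 = 0.393.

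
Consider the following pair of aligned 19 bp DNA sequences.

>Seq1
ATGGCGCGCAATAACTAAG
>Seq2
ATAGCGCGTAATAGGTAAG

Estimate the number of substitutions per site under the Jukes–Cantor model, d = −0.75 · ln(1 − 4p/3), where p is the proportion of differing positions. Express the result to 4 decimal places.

Mismatches occur at site 3 (G→A), site 9 (C→T), site 14 (A→G), site 15 (C→G).
p = 4/19 = 0.210526.
d = −0.75 · ln(1 − (4/3)·0.210526) = −0.75 · ln(0.719299) = −0.75 · (-0.329478) = 0.2471.

0.2471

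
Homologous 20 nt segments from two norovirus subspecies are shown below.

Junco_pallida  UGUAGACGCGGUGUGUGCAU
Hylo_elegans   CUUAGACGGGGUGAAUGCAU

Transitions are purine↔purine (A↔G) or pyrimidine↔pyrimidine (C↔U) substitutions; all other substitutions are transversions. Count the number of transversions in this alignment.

Mismatches occur at site 1 (U→C, transition), site 2 (G→U, transversion), site 9 (C→G, transversion), site 14 (U→A, transversion), site 15 (G→A, transition).
Of the 5 differences, 2 transitions and 3 transversions, so the answer is 3.

3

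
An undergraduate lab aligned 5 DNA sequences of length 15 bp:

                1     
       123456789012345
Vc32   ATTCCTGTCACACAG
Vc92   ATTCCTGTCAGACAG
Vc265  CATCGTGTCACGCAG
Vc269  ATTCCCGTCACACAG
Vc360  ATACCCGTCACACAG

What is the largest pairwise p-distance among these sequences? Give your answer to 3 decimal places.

0.400

Pairwise Hamming distances:
  Vc32 vs Vc92: 1
  Vc32 vs Vc265: 4
  Vc32 vs Vc269: 1
  Vc32 vs Vc360: 2
  Vc92 vs Vc265: 5
  Vc92 vs Vc269: 2
  Vc92 vs Vc360: 3
  Vc265 vs Vc269: 5
  Vc265 vs Vc360: 6
  Vc269 vs Vc360: 1
The largest is 6 mismatches, between Vc265 and Vc360; p = 6/15 = 0.400.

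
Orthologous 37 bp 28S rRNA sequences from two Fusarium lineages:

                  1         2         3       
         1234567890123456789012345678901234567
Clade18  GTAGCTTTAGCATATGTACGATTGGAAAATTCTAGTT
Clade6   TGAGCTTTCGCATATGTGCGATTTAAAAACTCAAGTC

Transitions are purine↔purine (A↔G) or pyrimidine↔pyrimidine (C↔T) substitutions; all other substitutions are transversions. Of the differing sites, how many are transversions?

Differing sites — 1:G/T (Tv); 2:T/G (Tv); 9:A/C (Tv); 18:A/G (Ti); 24:G/T (Tv); 25:G/A (Ti); 30:T/C (Ti); 33:T/A (Tv); 37:T/C (Ti).
Of the 9 differences, 4 transitions and 5 transversions, so the answer is 5.

5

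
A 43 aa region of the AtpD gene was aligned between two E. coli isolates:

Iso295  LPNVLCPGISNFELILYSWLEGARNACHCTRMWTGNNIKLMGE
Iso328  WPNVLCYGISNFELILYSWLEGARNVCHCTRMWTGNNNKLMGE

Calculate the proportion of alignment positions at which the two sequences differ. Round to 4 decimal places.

The sequences differ at positions 1 (L/W), 7 (P/Y), 26 (A/V), 38 (I/N).
There are 4 differences over 43 sites, so p = 4/43 = 0.0930.

0.0930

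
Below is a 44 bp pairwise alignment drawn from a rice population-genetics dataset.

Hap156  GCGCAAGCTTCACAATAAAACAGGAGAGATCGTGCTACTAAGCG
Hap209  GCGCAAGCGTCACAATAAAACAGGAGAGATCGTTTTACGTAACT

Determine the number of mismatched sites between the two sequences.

7

Differing sites — 9:T/G; 34:G/T; 35:C/T; 39:T/G; 40:A/T; 42:G/A; 44:G/T.
That gives 7 mismatches out of 44 aligned sites, so the Hamming distance is 7.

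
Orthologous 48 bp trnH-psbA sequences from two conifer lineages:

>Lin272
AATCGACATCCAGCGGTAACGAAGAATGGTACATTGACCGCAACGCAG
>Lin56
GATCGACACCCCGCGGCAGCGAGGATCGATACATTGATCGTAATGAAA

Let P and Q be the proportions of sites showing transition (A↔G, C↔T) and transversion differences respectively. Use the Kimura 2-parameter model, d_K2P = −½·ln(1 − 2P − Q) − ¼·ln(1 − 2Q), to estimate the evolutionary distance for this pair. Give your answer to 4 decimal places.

0.4012

The sequences differ at positions 1 (A/G, transition), 9 (T/C, transition), 12 (A/C, transversion), 17 (T/C, transition), 19 (A/G, transition), 23 (A/G, transition), 26 (A/T, transversion), 27 (T/C, transition), 29 (G/A, transition), 38 (C/T, transition), 41 (C/T, transition), 44 (C/T, transition), 46 (C/A, transversion), 48 (G/A, transition).
Of the 14 differences, 11 transitions and 3 transversions over 48 sites: P = 11/48 = 0.229167, Q = 3/48 = 0.062500.
d = −0.5·ln(0.479166) − 0.25·ln(0.875000) = −0.5·(-0.735708) − 0.25·(-0.133531) = 0.4012.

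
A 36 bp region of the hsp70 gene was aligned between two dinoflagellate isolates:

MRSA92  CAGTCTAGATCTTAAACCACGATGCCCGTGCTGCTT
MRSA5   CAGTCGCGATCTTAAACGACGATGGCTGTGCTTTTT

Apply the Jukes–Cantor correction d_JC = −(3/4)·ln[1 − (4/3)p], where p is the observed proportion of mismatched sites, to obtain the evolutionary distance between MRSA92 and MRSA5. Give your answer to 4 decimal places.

0.2251

Differing sites — 6:T/G; 7:A/C; 18:C/G; 25:C/G; 27:C/T; 33:G/T; 34:C/T.
p = 7/36 = 0.194444.
d = −0.75 · ln(1 − (4/3)·0.194444) = −0.75 · ln(0.740741) = −0.75 · (-0.300104) = 0.2251.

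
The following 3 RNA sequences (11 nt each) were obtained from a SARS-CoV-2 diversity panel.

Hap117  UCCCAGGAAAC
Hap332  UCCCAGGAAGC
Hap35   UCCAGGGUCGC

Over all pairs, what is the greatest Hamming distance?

5

Pairwise Hamming distances:
  Hap117 vs Hap332: 1
  Hap117 vs Hap35: 5
  Hap332 vs Hap35: 4
The largest is 5, between Hap117 and Hap35.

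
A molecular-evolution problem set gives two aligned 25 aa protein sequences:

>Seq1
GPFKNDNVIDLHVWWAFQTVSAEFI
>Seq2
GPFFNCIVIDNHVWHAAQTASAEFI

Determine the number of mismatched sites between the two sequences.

The sequences differ at positions 4 (K/F), 6 (D/C), 7 (N/I), 11 (L/N), 15 (W/H), 17 (F/A), 20 (V/A).
That gives 7 mismatches out of 25 aligned sites, so the Hamming distance is 7.

7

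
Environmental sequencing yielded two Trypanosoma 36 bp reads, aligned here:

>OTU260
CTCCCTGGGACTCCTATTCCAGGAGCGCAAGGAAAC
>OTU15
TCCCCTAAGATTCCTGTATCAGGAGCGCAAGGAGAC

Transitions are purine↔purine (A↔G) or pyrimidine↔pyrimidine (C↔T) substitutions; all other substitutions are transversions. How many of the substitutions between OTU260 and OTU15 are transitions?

Differing sites — 1:C/T (Ti); 2:T/C (Ti); 7:G/A (Ti); 8:G/A (Ti); 11:C/T (Ti); 16:A/G (Ti); 18:T/A (Tv); 19:C/T (Ti); 34:A/G (Ti).
Of the 9 differences, 8 transitions and 1 transversion, so the answer is 8.

8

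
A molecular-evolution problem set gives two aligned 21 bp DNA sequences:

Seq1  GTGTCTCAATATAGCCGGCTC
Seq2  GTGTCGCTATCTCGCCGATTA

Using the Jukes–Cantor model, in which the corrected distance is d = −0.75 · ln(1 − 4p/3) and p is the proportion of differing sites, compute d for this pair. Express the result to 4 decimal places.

The sequences differ at positions 6 (T/G), 8 (A/T), 11 (A/C), 13 (A/C), 18 (G/A), 19 (C/T), 21 (C/A).
p = 7/21 = 0.333333.
d = −0.75 · ln(1 − (4/3)·0.333333) = −0.75 · ln(0.555556) = −0.75 · (-0.587786) = 0.4408.

0.4408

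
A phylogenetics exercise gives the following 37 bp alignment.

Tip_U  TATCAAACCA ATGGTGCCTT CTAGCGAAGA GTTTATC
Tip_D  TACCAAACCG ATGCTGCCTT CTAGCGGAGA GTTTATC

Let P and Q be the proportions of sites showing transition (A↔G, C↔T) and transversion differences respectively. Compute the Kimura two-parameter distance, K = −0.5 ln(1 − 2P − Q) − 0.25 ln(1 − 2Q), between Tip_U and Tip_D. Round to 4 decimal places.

Mismatches occur at site 3 (T/C, transition), site 10 (A/G, transition), site 14 (G/C, transversion), site 27 (A/G, transition).
Of the 4 differences, 3 transitions and 1 transversion over 37 sites: P = 3/37 = 0.081081, Q = 1/37 = 0.027027.
d = −0.5·ln(0.810811) − 0.25·ln(0.945946) = −0.5·(-0.209720) − 0.25·(-0.055570) = 0.1188.

0.1188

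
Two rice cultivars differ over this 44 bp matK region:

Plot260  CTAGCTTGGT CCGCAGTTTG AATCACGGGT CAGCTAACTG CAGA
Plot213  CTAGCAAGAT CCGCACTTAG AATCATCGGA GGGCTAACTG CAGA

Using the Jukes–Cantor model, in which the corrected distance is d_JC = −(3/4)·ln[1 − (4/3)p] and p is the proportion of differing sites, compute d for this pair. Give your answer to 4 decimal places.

0.2708

The sequences differ at positions 6 (T/A), 7 (T/A), 9 (G/A), 16 (G/C), 19 (T/A), 26 (C/T), 27 (G/C), 30 (T/A), 31 (C/G), 32 (A/G).
p = 10/44 = 0.227273.
d = −0.75 · ln(1 − (4/3)·0.227273) = −0.75 · ln(0.696969) = −0.75 · (-0.361014) = 0.2708.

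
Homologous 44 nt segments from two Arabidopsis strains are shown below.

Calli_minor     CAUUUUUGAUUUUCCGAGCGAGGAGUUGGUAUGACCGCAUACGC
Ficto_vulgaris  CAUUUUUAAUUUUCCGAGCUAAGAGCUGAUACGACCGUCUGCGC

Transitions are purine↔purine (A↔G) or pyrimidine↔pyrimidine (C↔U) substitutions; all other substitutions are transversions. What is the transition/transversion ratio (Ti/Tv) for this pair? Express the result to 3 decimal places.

3.500

Differing sites — 8:G/A (Ti); 20:G/U (Tv); 22:G/A (Ti); 26:U/C (Ti); 29:G/A (Ti); 32:U/C (Ti); 38:C/U (Ti); 39:A/C (Tv); 41:A/G (Ti).
Of the 9 differences, 7 transitions and 2 transversions, so Ti/Tv = 7/2 = 3.500.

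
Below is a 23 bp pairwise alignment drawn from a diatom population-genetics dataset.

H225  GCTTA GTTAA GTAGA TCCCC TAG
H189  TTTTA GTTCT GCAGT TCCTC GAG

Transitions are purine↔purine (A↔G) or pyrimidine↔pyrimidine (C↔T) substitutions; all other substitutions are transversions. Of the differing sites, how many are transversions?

5

Differing sites — 1:G/T (Tv); 2:C/T (Ti); 9:A/C (Tv); 10:A/T (Tv); 12:T/C (Ti); 15:A/T (Tv); 19:C/T (Ti); 21:T/G (Tv).
Of the 8 differences, 3 transitions and 5 transversions, so the answer is 5.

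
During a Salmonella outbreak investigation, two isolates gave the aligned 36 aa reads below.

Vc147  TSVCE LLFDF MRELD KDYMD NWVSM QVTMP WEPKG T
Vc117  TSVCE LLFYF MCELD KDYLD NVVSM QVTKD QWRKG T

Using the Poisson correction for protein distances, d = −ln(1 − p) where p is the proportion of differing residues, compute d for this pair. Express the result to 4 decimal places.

0.2877

Differing sites — 9:D/Y; 12:R/C; 19:M/L; 22:W/V; 29:M/K; 30:P/D; 31:W/Q; 32:E/W; 33:P/R.
p = 9/36 = 0.250000.
d = −ln(1 − 0.250000) = −ln(0.750000) = 0.2877.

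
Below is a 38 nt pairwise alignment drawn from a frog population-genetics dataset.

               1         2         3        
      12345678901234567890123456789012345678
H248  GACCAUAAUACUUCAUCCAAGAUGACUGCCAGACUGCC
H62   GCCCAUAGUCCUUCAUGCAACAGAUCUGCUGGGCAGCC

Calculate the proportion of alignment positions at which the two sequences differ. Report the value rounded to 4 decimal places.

0.3158

Differing sites — 2:A/C; 8:A/G; 10:A/C; 17:C/G; 21:G/C; 23:U/G; 24:G/A; 25:A/U; 30:C/U; 31:A/G; 33:A/G; 35:U/A.
There are 12 differences over 38 sites, so p = 12/38 = 0.3158.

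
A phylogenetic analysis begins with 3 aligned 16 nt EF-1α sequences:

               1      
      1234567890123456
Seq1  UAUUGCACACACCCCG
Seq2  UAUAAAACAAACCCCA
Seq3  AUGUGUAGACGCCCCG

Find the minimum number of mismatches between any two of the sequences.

Pairwise Hamming distances:
  Seq1 vs Seq2: 5
  Seq1 vs Seq3: 6
  Seq2 vs Seq3: 10
The smallest is 5, between Seq1 and Seq2.

5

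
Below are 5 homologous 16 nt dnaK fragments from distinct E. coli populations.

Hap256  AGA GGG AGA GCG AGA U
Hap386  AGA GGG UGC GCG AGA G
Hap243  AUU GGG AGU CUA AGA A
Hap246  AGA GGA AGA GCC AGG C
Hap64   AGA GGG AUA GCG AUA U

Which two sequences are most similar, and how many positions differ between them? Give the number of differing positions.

2

Pairwise Hamming distances:
  Hap256 vs Hap386: 3
  Hap256 vs Hap243: 7
  Hap256 vs Hap246: 4
  Hap256 vs Hap64: 2
  Hap386 vs Hap243: 8
  Hap386 vs Hap246: 6
  Hap386 vs Hap64: 5
  Hap243 vs Hap246: 9
  Hap243 vs Hap64: 9
  Hap246 vs Hap64: 6
The smallest is 2, between Hap256 and Hap64.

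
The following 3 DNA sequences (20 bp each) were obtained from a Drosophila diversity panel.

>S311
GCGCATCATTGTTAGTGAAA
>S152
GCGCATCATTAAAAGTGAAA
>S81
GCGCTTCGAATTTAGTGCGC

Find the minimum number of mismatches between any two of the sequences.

3

Pairwise Hamming distances:
  S311 vs S152: 3
  S311 vs S81: 8
  S152 vs S81: 10
The smallest is 3, between S311 and S152.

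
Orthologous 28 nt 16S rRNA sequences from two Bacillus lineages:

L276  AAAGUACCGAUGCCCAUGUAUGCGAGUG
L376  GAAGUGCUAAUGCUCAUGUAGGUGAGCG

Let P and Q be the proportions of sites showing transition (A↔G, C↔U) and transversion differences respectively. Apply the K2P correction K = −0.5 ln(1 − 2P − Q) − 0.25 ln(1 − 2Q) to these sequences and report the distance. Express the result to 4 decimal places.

0.4022

Differing sites — 1:A/G (Ti); 6:A/G (Ti); 8:C/U (Ti); 9:G/A (Ti); 14:C/U (Ti); 21:U/G (Tv); 23:C/U (Ti); 27:U/C (Ti).
Of the 8 differences, 7 transitions and 1 transversion over 28 sites: P = 7/28 = 0.250000, Q = 1/28 = 0.035714.
d = −0.5·ln(0.464286) − 0.25·ln(0.928572) = −0.5·(-0.767255) − 0.25·(-0.074107) = 0.4022.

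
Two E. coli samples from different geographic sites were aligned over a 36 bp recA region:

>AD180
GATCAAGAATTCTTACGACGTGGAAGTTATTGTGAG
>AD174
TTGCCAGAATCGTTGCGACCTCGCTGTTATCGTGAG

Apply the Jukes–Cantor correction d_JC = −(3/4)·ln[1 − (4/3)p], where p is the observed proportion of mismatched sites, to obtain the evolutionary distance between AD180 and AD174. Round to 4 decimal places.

0.4408

Differing sites — 1:G/T; 2:A/T; 3:T/G; 5:A/C; 11:T/C; 12:C/G; 15:A/G; 20:G/C; 22:G/C; 24:A/C; 25:A/T; 31:T/C.
p = 12/36 = 0.333333.
d = −0.75 · ln(1 − (4/3)·0.333333) = −0.75 · ln(0.555556) = −0.75 · (-0.587786) = 0.4408.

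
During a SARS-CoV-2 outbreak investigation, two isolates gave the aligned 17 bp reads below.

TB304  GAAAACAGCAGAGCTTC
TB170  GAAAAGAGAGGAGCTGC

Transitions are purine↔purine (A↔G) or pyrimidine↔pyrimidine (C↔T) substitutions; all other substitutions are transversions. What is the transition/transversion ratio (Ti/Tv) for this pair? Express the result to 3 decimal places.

The sequences differ at positions 6 (C/G, transversion), 9 (C/A, transversion), 10 (A/G, transition), 16 (T/G, transversion).
Of the 4 differences, 1 transition and 3 transversions, so Ti/Tv = 1/3 = 0.333.

0.333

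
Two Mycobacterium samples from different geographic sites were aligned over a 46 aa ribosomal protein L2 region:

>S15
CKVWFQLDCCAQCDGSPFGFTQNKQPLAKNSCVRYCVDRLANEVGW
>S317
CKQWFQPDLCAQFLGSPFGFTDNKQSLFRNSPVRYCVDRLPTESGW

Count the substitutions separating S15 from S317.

13

Mismatches occur at site 3 (V→Q), site 7 (L→P), site 9 (C→L), site 13 (C→F), site 14 (D→L), site 22 (Q→D), site 26 (P→S), site 28 (A→F), site 29 (K→R), site 32 (C→P), site 41 (A→P), site 42 (N→T), site 44 (V→S).
That gives 13 mismatches out of 46 aligned sites, so the Hamming distance is 13.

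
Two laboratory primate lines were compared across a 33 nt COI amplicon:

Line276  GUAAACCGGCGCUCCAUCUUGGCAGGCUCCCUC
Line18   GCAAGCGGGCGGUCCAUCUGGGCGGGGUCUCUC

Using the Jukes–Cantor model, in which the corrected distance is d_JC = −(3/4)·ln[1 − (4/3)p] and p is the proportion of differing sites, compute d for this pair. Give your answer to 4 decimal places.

0.2928

Differing sites — 2:U/C; 5:A/G; 7:C/G; 12:C/G; 20:U/G; 24:A/G; 27:C/G; 30:C/U.
p = 8/33 = 0.242424.
d = −0.75 · ln(1 − (4/3)·0.242424) = −0.75 · ln(0.676768) = −0.75 · (-0.390427) = 0.2928.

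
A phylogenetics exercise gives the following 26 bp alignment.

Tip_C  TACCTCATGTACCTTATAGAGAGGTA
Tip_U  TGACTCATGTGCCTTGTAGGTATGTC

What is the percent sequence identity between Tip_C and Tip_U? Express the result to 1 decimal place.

69.2%

Differing sites — 2:A/G; 3:C/A; 11:A/G; 16:A/G; 20:A/G; 21:G/T; 23:G/T; 26:A/C.
18 of the 26 sites match, so the percent identity is 18/26 × 100 = 69.2%.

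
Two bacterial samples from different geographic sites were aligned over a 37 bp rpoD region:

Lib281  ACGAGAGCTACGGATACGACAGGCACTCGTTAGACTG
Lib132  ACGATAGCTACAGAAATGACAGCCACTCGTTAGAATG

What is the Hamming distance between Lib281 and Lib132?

The sequences differ at positions 5 (G/T), 12 (G/A), 15 (T/A), 17 (C/T), 23 (G/C), 35 (C/A).
That gives 6 mismatches out of 37 aligned sites, so the Hamming distance is 6.

6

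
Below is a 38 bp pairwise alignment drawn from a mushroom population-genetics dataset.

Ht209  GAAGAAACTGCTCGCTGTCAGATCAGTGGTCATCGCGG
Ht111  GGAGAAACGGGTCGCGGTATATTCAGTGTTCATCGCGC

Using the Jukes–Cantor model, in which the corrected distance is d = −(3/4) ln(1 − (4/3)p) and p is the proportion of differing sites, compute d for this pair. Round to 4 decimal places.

0.3241

The sequences differ at positions 2 (A/G), 9 (T/G), 11 (C/G), 16 (T/G), 19 (C/A), 20 (A/T), 21 (G/A), 22 (A/T), 29 (G/T), 38 (G/C).
p = 10/38 = 0.263158.
d = −0.75 · ln(1 − (4/3)·0.263158) = −0.75 · ln(0.649123) = −0.75 · (-0.432133) = 0.3241.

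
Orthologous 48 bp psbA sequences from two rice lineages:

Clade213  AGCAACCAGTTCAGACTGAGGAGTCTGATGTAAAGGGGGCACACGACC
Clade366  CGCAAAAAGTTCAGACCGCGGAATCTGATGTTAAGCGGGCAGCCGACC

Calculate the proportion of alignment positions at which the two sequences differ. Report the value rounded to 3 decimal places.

Differing sites — 1:A/C; 6:C/A; 7:C/A; 17:T/C; 19:A/C; 23:G/A; 32:A/T; 36:G/C; 42:C/G; 43:A/C.
There are 10 differences over 48 sites, so p = 10/48 = 0.208.

0.208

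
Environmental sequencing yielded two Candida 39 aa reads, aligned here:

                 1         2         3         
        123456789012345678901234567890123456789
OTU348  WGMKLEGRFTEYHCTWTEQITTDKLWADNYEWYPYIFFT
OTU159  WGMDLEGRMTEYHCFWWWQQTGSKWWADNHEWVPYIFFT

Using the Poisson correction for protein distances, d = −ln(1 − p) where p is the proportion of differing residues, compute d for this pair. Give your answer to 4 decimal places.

The sequences differ at positions 4 (K/D), 9 (F/M), 15 (T/F), 17 (T/W), 18 (E/W), 20 (I/Q), 22 (T/G), 23 (D/S), 25 (L/W), 30 (Y/H), 33 (Y/V).
p = 11/39 = 0.282051.
d = −ln(1 − 0.282051) = −ln(0.717949) = 0.3314.

0.3314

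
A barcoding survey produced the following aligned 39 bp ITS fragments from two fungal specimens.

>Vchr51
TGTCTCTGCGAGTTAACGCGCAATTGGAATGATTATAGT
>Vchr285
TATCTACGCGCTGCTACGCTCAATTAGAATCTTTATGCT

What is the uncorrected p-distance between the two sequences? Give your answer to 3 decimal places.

The sequences differ at positions 2 (G/A), 6 (C/A), 7 (T/C), 11 (A/C), 12 (G/T), 13 (T/G), 14 (T/C), 15 (A/T), 20 (G/T), 26 (G/A), 31 (G/C), 32 (A/T), 37 (A/G), 38 (G/C).
There are 14 differences over 39 sites, so p = 14/39 = 0.359.

0.359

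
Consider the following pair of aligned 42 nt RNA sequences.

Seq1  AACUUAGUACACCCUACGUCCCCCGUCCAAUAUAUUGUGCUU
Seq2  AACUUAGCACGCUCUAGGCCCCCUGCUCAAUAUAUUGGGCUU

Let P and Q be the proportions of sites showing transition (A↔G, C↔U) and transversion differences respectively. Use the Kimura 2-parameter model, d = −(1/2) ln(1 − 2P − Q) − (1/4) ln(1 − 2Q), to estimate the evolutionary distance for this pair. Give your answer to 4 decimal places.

The sequences differ at positions 8 (U/C, transition), 11 (A/G, transition), 13 (C/U, transition), 17 (C/G, transversion), 19 (U/C, transition), 24 (C/U, transition), 26 (U/C, transition), 27 (C/U, transition), 38 (U/G, transversion).
Of the 9 differences, 7 transitions and 2 transversions over 42 sites: P = 7/42 = 0.166667, Q = 2/42 = 0.047619.
d = −0.5·ln(0.619047) − 0.25·ln(0.904762) = −0.5·(-0.479574) − 0.25·(-0.100083) = 0.2648.

0.2648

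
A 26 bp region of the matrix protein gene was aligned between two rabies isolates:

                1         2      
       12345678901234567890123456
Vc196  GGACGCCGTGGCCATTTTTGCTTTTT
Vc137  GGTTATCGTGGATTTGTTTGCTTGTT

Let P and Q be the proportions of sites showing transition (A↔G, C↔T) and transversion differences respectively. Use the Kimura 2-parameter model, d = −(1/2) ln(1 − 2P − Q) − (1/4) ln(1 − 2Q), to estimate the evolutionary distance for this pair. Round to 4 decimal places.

0.4680

The sequences differ at positions 3 (A/T, transversion), 4 (C/T, transition), 5 (G/A, transition), 6 (C/T, transition), 12 (C/A, transversion), 13 (C/T, transition), 14 (A/T, transversion), 16 (T/G, transversion), 24 (T/G, transversion).
Of the 9 differences, 4 transitions and 5 transversions over 26 sites: P = 4/26 = 0.153846, Q = 5/26 = 0.192308.
d = −0.5·ln(0.500000) − 0.25·ln(0.615384) = −0.5·(-0.693147) − 0.25·(-0.485509) = 0.4680.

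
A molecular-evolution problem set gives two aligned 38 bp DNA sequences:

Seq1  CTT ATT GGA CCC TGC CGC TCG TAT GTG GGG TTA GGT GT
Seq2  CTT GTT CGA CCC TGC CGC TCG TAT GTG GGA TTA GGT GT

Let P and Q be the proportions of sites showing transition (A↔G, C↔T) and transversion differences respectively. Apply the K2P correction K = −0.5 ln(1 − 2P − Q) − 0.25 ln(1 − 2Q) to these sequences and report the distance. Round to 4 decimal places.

0.0841

Mismatches occur at site 4 (A→G, transition), site 7 (G→C, transversion), site 30 (G→A, transition).
Of the 3 differences, 2 transitions and 1 transversion over 38 sites: P = 2/38 = 0.052632, Q = 1/38 = 0.026316.
d = −0.5·ln(0.868420) − 0.25·ln(0.947368) = −0.5·(-0.141080) − 0.25·(-0.054068) = 0.0841.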